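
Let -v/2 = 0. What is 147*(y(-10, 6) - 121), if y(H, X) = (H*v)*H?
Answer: -17787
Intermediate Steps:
v = 0 (v = -2*0 = 0)
y(H, X) = 0 (y(H, X) = (H*0)*H = 0*H = 0)
147*(y(-10, 6) - 121) = 147*(0 - 121) = 147*(-121) = -17787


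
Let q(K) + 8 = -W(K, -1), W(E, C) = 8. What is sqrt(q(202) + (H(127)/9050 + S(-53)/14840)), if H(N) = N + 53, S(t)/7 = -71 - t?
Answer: I*sqrt(147136138945)/95930 ≈ 3.9986*I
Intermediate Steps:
S(t) = -497 - 7*t (S(t) = 7*(-71 - t) = -497 - 7*t)
q(K) = -16 (q(K) = -8 - 1*8 = -8 - 8 = -16)
H(N) = 53 + N
sqrt(q(202) + (H(127)/9050 + S(-53)/14840)) = sqrt(-16 + ((53 + 127)/9050 + (-497 - 7*(-53))/14840)) = sqrt(-16 + (180*(1/9050) + (-497 + 371)*(1/14840))) = sqrt(-16 + (18/905 - 126*1/14840)) = sqrt(-16 + (18/905 - 9/1060)) = sqrt(-16 + 2187/191860) = sqrt(-3067573/191860) = I*sqrt(147136138945)/95930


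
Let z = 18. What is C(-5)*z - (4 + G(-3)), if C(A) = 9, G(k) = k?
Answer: 161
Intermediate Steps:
C(-5)*z - (4 + G(-3)) = 9*18 - (4 - 3) = 162 - 1*1 = 162 - 1 = 161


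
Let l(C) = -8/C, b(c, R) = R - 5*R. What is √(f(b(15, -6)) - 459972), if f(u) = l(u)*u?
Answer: 2*I*√114995 ≈ 678.22*I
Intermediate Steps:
b(c, R) = -4*R
f(u) = -8 (f(u) = (-8/u)*u = -8)
√(f(b(15, -6)) - 459972) = √(-8 - 459972) = √(-459980) = 2*I*√114995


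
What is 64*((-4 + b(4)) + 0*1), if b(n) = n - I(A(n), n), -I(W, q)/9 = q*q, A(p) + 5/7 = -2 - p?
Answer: 9216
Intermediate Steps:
A(p) = -19/7 - p (A(p) = -5/7 + (-2 - p) = -19/7 - p)
I(W, q) = -9*q² (I(W, q) = -9*q*q = -9*q²)
b(n) = n + 9*n² (b(n) = n - (-9)*n² = n + 9*n²)
64*((-4 + b(4)) + 0*1) = 64*((-4 + 4*(1 + 9*4)) + 0*1) = 64*((-4 + 4*(1 + 36)) + 0) = 64*((-4 + 4*37) + 0) = 64*((-4 + 148) + 0) = 64*(144 + 0) = 64*144 = 9216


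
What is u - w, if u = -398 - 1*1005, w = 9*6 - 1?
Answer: -1456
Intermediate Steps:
w = 53 (w = 54 - 1 = 53)
u = -1403 (u = -398 - 1005 = -1403)
u - w = -1403 - 1*53 = -1403 - 53 = -1456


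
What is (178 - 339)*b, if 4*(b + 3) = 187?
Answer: -28175/4 ≈ -7043.8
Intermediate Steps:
b = 175/4 (b = -3 + (¼)*187 = -3 + 187/4 = 175/4 ≈ 43.750)
(178 - 339)*b = (178 - 339)*(175/4) = -161*175/4 = -28175/4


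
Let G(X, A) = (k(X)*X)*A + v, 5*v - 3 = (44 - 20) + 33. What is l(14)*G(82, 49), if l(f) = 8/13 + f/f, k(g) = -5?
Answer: -421638/13 ≈ -32434.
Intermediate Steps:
v = 12 (v = ⅗ + ((44 - 20) + 33)/5 = ⅗ + (24 + 33)/5 = ⅗ + (⅕)*57 = ⅗ + 57/5 = 12)
l(f) = 21/13 (l(f) = 8*(1/13) + 1 = 8/13 + 1 = 21/13)
G(X, A) = 12 - 5*A*X (G(X, A) = (-5*X)*A + 12 = -5*A*X + 12 = 12 - 5*A*X)
l(14)*G(82, 49) = 21*(12 - 5*49*82)/13 = 21*(12 - 20090)/13 = (21/13)*(-20078) = -421638/13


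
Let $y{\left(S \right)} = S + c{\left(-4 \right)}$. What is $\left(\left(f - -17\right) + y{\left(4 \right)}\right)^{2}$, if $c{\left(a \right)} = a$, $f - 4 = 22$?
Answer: $1849$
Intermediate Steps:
$f = 26$ ($f = 4 + 22 = 26$)
$y{\left(S \right)} = -4 + S$ ($y{\left(S \right)} = S - 4 = -4 + S$)
$\left(\left(f - -17\right) + y{\left(4 \right)}\right)^{2} = \left(\left(26 - -17\right) + \left(-4 + 4\right)\right)^{2} = \left(\left(26 + 17\right) + 0\right)^{2} = \left(43 + 0\right)^{2} = 43^{2} = 1849$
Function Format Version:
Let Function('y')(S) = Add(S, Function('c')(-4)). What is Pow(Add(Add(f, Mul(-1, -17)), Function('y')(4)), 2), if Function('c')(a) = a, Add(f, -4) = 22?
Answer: 1849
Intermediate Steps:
f = 26 (f = Add(4, 22) = 26)
Function('y')(S) = Add(-4, S) (Function('y')(S) = Add(S, -4) = Add(-4, S))
Pow(Add(Add(f, Mul(-1, -17)), Function('y')(4)), 2) = Pow(Add(Add(26, Mul(-1, -17)), Add(-4, 4)), 2) = Pow(Add(Add(26, 17), 0), 2) = Pow(Add(43, 0), 2) = Pow(43, 2) = 1849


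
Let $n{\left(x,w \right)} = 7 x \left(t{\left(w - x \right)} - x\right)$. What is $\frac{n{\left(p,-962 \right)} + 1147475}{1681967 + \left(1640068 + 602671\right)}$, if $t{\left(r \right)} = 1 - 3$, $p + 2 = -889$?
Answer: $- \frac{2198609}{1962353} \approx -1.1204$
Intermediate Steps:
$p = -891$ ($p = -2 - 889 = -891$)
$t{\left(r \right)} = -2$ ($t{\left(r \right)} = 1 - 3 = -2$)
$n{\left(x,w \right)} = 7 x \left(-2 - x\right)$
$\frac{n{\left(p,-962 \right)} + 1147475}{1681967 + \left(1640068 + 602671\right)} = \frac{\left(-7\right) \left(-891\right) \left(2 - 891\right) + 1147475}{1681967 + \left(1640068 + 602671\right)} = \frac{\left(-7\right) \left(-891\right) \left(-889\right) + 1147475}{1681967 + 2242739} = \frac{-5544693 + 1147475}{3924706} = \left(-4397218\right) \frac{1}{3924706} = - \frac{2198609}{1962353}$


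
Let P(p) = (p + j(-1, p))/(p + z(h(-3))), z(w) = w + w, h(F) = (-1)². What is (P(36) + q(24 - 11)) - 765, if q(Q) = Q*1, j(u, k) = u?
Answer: -28541/38 ≈ -751.08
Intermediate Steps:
q(Q) = Q
h(F) = 1
z(w) = 2*w
P(p) = (-1 + p)/(2 + p) (P(p) = (p - 1)/(p + 2*1) = (-1 + p)/(p + 2) = (-1 + p)/(2 + p))
(P(36) + q(24 - 11)) - 765 = ((-1 + 36)/(2 + 36) + (24 - 11)) - 765 = (35/38 + 13) - 765 = 529/38 - 765 = -28541/38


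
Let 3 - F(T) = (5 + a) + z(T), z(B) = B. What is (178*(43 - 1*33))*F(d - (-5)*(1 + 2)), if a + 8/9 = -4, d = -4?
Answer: -129940/9 ≈ -14438.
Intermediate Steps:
a = -44/9 (a = -8/9 - 4 = -44/9 ≈ -4.8889)
F(T) = 26/9 - T (F(T) = 3 - ((5 - 44/9) + T) = 3 - (1/9 + T) = 3 + (-1/9 - T) = 26/9 - T)
(178*(43 - 1*33))*F(d - (-5)*(1 + 2)) = (178*(43 - 1*33))*(26/9 - (-4 - (-5)*(1 + 2))) = (178*(43 - 33))*(26/9 - (-4 - (-5)*3)) = (178*10)*(26/9 - (-4 - 1*(-15))) = 1780*(26/9 - (-4 + 15)) = 1780*(26/9 - 1*11) = 1780*(26/9 - 11) = 1780*(-73/9) = -129940/9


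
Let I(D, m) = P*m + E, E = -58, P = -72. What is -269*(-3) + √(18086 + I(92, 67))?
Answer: 807 + 2*√3301 ≈ 921.91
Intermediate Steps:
I(D, m) = -58 - 72*m (I(D, m) = -72*m - 58 = -58 - 72*m)
-269*(-3) + √(18086 + I(92, 67)) = -269*(-3) + √(18086 + (-58 - 72*67)) = 807 + √(18086 + (-58 - 4824)) = 807 + √(18086 - 4882) = 807 + √13204 = 807 + 2*√3301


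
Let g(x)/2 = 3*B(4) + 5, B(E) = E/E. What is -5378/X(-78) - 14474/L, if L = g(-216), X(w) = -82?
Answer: -275205/328 ≈ -839.04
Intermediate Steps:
B(E) = 1
g(x) = 16 (g(x) = 2*(3*1 + 5) = 2*(3 + 5) = 2*8 = 16)
L = 16
-5378/X(-78) - 14474/L = -5378/(-82) - 14474/16 = -5378*(-1/82) - 14474*1/16 = 2689/41 - 7237/8 = -275205/328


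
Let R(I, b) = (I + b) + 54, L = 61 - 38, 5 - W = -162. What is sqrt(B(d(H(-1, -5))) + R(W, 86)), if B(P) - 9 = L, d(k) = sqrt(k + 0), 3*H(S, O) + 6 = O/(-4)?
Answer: sqrt(339) ≈ 18.412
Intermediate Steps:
W = 167 (W = 5 - 1*(-162) = 5 + 162 = 167)
H(S, O) = -2 - O/12 (H(S, O) = -2 + (O/(-4))/3 = -2 + (O*(-1/4))/3 = -2 + (-O/4)/3 = -2 - O/12)
d(k) = sqrt(k)
L = 23
R(I, b) = 54 + I + b
B(P) = 32 (B(P) = 9 + 23 = 32)
sqrt(B(d(H(-1, -5))) + R(W, 86)) = sqrt(32 + (54 + 167 + 86)) = sqrt(32 + 307) = sqrt(339)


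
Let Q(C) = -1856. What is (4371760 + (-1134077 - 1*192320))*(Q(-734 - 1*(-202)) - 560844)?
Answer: -1713625760100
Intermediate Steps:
(4371760 + (-1134077 - 1*192320))*(Q(-734 - 1*(-202)) - 560844) = (4371760 + (-1134077 - 1*192320))*(-1856 - 560844) = (4371760 + (-1134077 - 192320))*(-562700) = (4371760 - 1326397)*(-562700) = 3045363*(-562700) = -1713625760100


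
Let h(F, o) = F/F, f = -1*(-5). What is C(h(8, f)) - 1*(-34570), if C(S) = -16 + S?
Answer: 34555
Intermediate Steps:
f = 5
h(F, o) = 1
C(h(8, f)) - 1*(-34570) = (-16 + 1) - 1*(-34570) = -15 + 34570 = 34555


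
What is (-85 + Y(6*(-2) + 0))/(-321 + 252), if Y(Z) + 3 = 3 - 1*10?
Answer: 95/69 ≈ 1.3768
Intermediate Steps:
Y(Z) = -10 (Y(Z) = -3 + (3 - 1*10) = -3 + (3 - 10) = -3 - 7 = -10)
(-85 + Y(6*(-2) + 0))/(-321 + 252) = (-85 - 10)/(-321 + 252) = -95/(-69) = -95*(-1/69) = 95/69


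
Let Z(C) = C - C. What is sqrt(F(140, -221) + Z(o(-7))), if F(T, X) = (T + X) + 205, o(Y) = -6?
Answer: 2*sqrt(31) ≈ 11.136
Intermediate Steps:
Z(C) = 0
F(T, X) = 205 + T + X
sqrt(F(140, -221) + Z(o(-7))) = sqrt((205 + 140 - 221) + 0) = sqrt(124 + 0) = sqrt(124) = 2*sqrt(31)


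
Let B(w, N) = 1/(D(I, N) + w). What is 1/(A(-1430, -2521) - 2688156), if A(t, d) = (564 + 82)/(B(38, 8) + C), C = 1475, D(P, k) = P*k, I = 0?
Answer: -56051/150673807408 ≈ -3.7200e-7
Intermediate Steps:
B(w, N) = 1/w (B(w, N) = 1/(0*N + w) = 1/(0 + w) = 1/w)
A(t, d) = 24548/56051 (A(t, d) = (564 + 82)/(1/38 + 1475) = 646/(1/38 + 1475) = 646/(56051/38) = 646*(38/56051) = 24548/56051)
1/(A(-1430, -2521) - 2688156) = 1/(24548/56051 - 2688156) = 1/(-150673807408/56051) = -56051/150673807408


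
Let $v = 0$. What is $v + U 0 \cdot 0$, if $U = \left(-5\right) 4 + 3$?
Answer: $0$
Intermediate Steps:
$U = -17$ ($U = -20 + 3 = -17$)
$v + U 0 \cdot 0 = 0 - 17 \cdot 0 \cdot 0 = 0 - 0 = 0 + 0 = 0$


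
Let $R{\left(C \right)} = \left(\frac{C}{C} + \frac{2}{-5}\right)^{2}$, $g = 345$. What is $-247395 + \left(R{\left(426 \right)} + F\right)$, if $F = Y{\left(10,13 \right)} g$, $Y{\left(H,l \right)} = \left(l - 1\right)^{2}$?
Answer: $- \frac{4942866}{25} \approx -1.9771 \cdot 10^{5}$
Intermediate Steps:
$Y{\left(H,l \right)} = \left(-1 + l\right)^{2}$
$R{\left(C \right)} = \frac{9}{25}$ ($R{\left(C \right)} = \left(1 + 2 \left(- \frac{1}{5}\right)\right)^{2} = \left(1 - \frac{2}{5}\right)^{2} = \left(\frac{3}{5}\right)^{2} = \frac{9}{25}$)
$F = 49680$ ($F = \left(-1 + 13\right)^{2} \cdot 345 = 12^{2} \cdot 345 = 144 \cdot 345 = 49680$)
$-247395 + \left(R{\left(426 \right)} + F\right) = -247395 + \left(\frac{9}{25} + 49680\right) = -247395 + \frac{1242009}{25} = - \frac{4942866}{25}$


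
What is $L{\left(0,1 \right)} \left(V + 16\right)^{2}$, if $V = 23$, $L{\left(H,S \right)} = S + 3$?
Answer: $6084$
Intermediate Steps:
$L{\left(H,S \right)} = 3 + S$
$L{\left(0,1 \right)} \left(V + 16\right)^{2} = \left(3 + 1\right) \left(23 + 16\right)^{2} = 4 \cdot 39^{2} = 4 \cdot 1521 = 6084$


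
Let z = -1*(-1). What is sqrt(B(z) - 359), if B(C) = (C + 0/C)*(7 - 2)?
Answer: I*sqrt(354) ≈ 18.815*I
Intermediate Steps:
z = 1
B(C) = 5*C (B(C) = (C + 0)*5 = C*5 = 5*C)
sqrt(B(z) - 359) = sqrt(5*1 - 359) = sqrt(5 - 359) = sqrt(-354) = I*sqrt(354)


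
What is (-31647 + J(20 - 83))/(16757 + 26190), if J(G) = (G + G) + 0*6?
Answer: -31773/42947 ≈ -0.73982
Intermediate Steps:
J(G) = 2*G (J(G) = 2*G + 0 = 2*G)
(-31647 + J(20 - 83))/(16757 + 26190) = (-31647 + 2*(20 - 83))/(16757 + 26190) = (-31647 + 2*(-63))/42947 = (-31647 - 126)*(1/42947) = -31773*1/42947 = -31773/42947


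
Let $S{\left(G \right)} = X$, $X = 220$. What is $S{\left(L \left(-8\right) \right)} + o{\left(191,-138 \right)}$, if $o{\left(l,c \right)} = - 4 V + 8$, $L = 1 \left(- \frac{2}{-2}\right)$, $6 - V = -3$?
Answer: $192$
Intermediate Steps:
$V = 9$ ($V = 6 - -3 = 6 + 3 = 9$)
$L = 1$ ($L = 1 \left(\left(-2\right) \left(- \frac{1}{2}\right)\right) = 1 \cdot 1 = 1$)
$o{\left(l,c \right)} = -28$ ($o{\left(l,c \right)} = \left(-4\right) 9 + 8 = -36 + 8 = -28$)
$S{\left(G \right)} = 220$
$S{\left(L \left(-8\right) \right)} + o{\left(191,-138 \right)} = 220 - 28 = 192$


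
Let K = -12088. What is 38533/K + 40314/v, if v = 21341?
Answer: -335017121/257970008 ≈ -1.2987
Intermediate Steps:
38533/K + 40314/v = 38533/(-12088) + 40314/21341 = 38533*(-1/12088) + 40314*(1/21341) = -38533/12088 + 40314/21341 = -335017121/257970008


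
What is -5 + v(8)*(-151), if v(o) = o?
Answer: -1213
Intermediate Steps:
-5 + v(8)*(-151) = -5 + 8*(-151) = -5 - 1208 = -1213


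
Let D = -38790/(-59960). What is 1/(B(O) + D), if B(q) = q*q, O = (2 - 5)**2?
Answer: 5996/489555 ≈ 0.012248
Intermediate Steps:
D = 3879/5996 (D = -38790*(-1/59960) = 3879/5996 ≈ 0.64693)
O = 9 (O = (-3)**2 = 9)
B(q) = q**2
1/(B(O) + D) = 1/(9**2 + 3879/5996) = 1/(81 + 3879/5996) = 1/(489555/5996) = 5996/489555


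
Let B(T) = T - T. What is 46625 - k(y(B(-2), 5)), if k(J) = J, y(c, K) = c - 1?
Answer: 46626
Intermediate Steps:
B(T) = 0
y(c, K) = -1 + c
46625 - k(y(B(-2), 5)) = 46625 - (-1 + 0) = 46625 - 1*(-1) = 46625 + 1 = 46626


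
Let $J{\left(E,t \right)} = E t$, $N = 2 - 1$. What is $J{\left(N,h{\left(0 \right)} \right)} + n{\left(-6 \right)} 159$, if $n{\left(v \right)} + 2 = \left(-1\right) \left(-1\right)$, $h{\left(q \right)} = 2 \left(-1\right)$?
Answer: $-161$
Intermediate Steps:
$h{\left(q \right)} = -2$
$N = 1$
$n{\left(v \right)} = -1$ ($n{\left(v \right)} = -2 - -1 = -2 + 1 = -1$)
$J{\left(N,h{\left(0 \right)} \right)} + n{\left(-6 \right)} 159 = 1 \left(-2\right) - 159 = -2 - 159 = -161$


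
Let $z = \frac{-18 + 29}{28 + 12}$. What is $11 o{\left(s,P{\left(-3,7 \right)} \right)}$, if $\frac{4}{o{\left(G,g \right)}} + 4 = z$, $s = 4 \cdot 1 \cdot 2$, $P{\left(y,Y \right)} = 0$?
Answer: $- \frac{1760}{149} \approx -11.812$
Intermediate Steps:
$s = 8$ ($s = 4 \cdot 2 = 8$)
$z = \frac{11}{40} \approx 0.275$
$o{\left(G,g \right)} = - \frac{160}{149}$ ($o{\left(G,g \right)} = \frac{4}{-4 + \frac{11}{40}} = \frac{4}{- \frac{149}{40}} = 4 \left(- \frac{40}{149}\right) = - \frac{160}{149}$)
$11 o{\left(s,P{\left(-3,7 \right)} \right)} = 11 \left(- \frac{160}{149}\right) = - \frac{1760}{149}$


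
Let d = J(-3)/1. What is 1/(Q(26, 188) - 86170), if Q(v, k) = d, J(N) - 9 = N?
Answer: -1/86164 ≈ -1.1606e-5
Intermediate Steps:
J(N) = 9 + N
d = 6 (d = (9 - 3)/1 = 1*6 = 6)
Q(v, k) = 6
1/(Q(26, 188) - 86170) = 1/(6 - 86170) = 1/(-86164) = -1/86164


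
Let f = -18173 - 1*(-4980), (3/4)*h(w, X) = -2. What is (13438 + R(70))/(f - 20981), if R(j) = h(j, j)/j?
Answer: -705493/1794135 ≈ -0.39322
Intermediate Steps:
h(w, X) = -8/3 (h(w, X) = (4/3)*(-2) = -8/3)
f = -13193 (f = -18173 + 4980 = -13193)
R(j) = -8/(3*j)
(13438 + R(70))/(f - 20981) = (13438 - 8/3/70)/(-13193 - 20981) = (13438 - 8/3*1/70)/(-34174) = (13438 - 4/105)*(-1/34174) = (1410986/105)*(-1/34174) = -705493/1794135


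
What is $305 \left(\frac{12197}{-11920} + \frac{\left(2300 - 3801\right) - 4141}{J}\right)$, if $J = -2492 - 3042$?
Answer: $- \frac{7489519}{6596528} \approx -1.1354$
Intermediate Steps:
$J = -5534$ ($J = -2492 - 3042 = -5534$)
$305 \left(\frac{12197}{-11920} + \frac{\left(2300 - 3801\right) - 4141}{J}\right) = 305 \left(\frac{12197}{-11920} + \frac{\left(2300 - 3801\right) - 4141}{-5534}\right) = 305 \left(12197 \left(- \frac{1}{11920}\right) + \left(-1501 - 4141\right) \left(- \frac{1}{5534}\right)\right) = 305 \left(- \frac{12197}{11920} - - \frac{2821}{2767}\right) = 305 \left(- \frac{12197}{11920} + \frac{2821}{2767}\right) = 305 \left(- \frac{122779}{32982640}\right) = - \frac{7489519}{6596528}$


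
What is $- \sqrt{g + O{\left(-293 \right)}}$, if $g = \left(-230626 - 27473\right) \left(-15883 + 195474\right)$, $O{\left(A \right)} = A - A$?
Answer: $- i \sqrt{46352257509} \approx - 2.153 \cdot 10^{5} i$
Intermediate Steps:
$O{\left(A \right)} = 0$
$g = -46352257509$ ($g = \left(-258099\right) 179591 = -46352257509$)
$- \sqrt{g + O{\left(-293 \right)}} = - \sqrt{-46352257509 + 0} = - \sqrt{-46352257509} = - i \sqrt{46352257509}$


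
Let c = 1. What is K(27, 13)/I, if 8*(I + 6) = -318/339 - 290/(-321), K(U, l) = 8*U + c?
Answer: -7871241/217795 ≈ -36.141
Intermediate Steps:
K(U, l) = 1 + 8*U (K(U, l) = 8*U + 1 = 1 + 8*U)
I = -217795/36273 (I = -6 + (-318/339 - 290/(-321))/8 = -6 + (-318*1/339 - 290*(-1/321))/8 = -6 + (-106/113 + 290/321)/8 = -6 + (1/8)*(-1256/36273) = -6 - 157/36273 = -217795/36273 ≈ -6.0043)
K(27, 13)/I = (1 + 8*27)/(-217795/36273) = (1 + 216)*(-36273/217795) = 217*(-36273/217795) = -7871241/217795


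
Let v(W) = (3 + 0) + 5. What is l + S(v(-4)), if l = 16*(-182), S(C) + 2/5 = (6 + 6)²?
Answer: -13842/5 ≈ -2768.4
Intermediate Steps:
v(W) = 8 (v(W) = 3 + 5 = 8)
S(C) = 718/5 (S(C) = -⅖ + (6 + 6)² = -⅖ + 12² = -⅖ + 144 = 718/5)
l = -2912
l + S(v(-4)) = -2912 + 718/5 = -13842/5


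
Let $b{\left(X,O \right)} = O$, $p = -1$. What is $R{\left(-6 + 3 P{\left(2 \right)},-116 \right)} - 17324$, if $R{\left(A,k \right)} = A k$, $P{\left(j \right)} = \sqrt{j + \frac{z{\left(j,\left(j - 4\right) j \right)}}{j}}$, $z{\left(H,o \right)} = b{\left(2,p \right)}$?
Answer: $-16628 - 174 \sqrt{6} \approx -17054.0$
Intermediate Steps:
$z{\left(H,o \right)} = -1$
$P{\left(j \right)} = \sqrt{j - \frac{1}{j}}$
$R{\left(-6 + 3 P{\left(2 \right)},-116 \right)} - 17324 = \left(-6 + 3 \sqrt{2 - \frac{1}{2}}\right) \left(-116\right) - 17324 = \left(-6 + 3 \sqrt{\frac{3}{2}}\right) \left(-116\right) - 17324 = \left(-6 + 3 \frac{\sqrt{6}}{2}\right) \left(-116\right) - 17324 = \left(-6 + \frac{3 \sqrt{6}}{2}\right) \left(-116\right) - 17324 = \left(696 - 174 \sqrt{6}\right) - 17324 = -16628 - 174 \sqrt{6}$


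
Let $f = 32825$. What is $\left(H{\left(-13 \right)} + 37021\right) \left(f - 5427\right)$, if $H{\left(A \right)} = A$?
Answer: $1013945184$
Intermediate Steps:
$\left(H{\left(-13 \right)} + 37021\right) \left(f - 5427\right) = \left(-13 + 37021\right) \left(32825 - 5427\right) = 37008 \cdot 27398 = 1013945184$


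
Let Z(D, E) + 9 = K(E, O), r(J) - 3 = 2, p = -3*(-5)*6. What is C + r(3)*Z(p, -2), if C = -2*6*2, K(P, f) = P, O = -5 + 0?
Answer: -79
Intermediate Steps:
p = 90 (p = 15*6 = 90)
O = -5
r(J) = 5 (r(J) = 3 + 2 = 5)
Z(D, E) = -9 + E
C = -24 (C = -12*2 = -24)
C + r(3)*Z(p, -2) = -24 + 5*(-9 - 2) = -24 + 5*(-11) = -24 - 55 = -79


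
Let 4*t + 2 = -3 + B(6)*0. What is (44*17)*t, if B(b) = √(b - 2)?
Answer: -935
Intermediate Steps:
B(b) = √(-2 + b)
t = -5/4 (t = -½ + (-3 + √(-2 + 6)*0)/4 = -½ + (-3 + √4*0)/4 = -½ + (-3 + 2*0)/4 = -½ + (-3 + 0)/4 = -½ + (¼)*(-3) = -½ - ¾ = -5/4 ≈ -1.2500)
(44*17)*t = (44*17)*(-5/4) = 748*(-5/4) = -935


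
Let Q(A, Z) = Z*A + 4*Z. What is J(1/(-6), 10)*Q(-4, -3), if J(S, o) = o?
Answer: 0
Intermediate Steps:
Q(A, Z) = 4*Z + A*Z (Q(A, Z) = A*Z + 4*Z = 4*Z + A*Z)
J(1/(-6), 10)*Q(-4, -3) = 10*(-3*(4 - 4)) = 10*(-3*0) = 10*0 = 0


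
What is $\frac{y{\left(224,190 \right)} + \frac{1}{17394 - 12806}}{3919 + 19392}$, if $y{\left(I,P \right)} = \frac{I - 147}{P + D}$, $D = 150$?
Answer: $\frac{22101}{2272705945} \approx 9.7245 \cdot 10^{-6}$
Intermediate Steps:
$y{\left(I,P \right)} = \frac{-147 + I}{150 + P}$ ($y{\left(I,P \right)} = \frac{I - 147}{P + 150} = \frac{-147 + I}{150 + P}$)
$\frac{y{\left(224,190 \right)} + \frac{1}{17394 - 12806}}{3919 + 19392} = \frac{\frac{-147 + 224}{150 + 190} + \frac{1}{17394 - 12806}}{3919 + 19392} = \frac{\frac{1}{340} \cdot 77 + \frac{1}{4588}}{23311} = \left(\frac{1}{340} \cdot 77 + \frac{1}{4588}\right) \frac{1}{23311} = \left(\frac{77}{340} + \frac{1}{4588}\right) \frac{1}{23311} = \frac{22101}{97495} \cdot \frac{1}{23311} = \frac{22101}{2272705945}$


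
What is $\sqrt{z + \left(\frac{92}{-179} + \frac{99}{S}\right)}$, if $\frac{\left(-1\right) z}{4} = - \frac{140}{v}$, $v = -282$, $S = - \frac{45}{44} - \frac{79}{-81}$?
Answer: $\frac{4 i \sqrt{14064259787133}}{328107} \approx 45.72 i$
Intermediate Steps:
$S = - \frac{169}{3564}$ ($S = \left(-45\right) \frac{1}{44} - - \frac{79}{81} = - \frac{45}{44} + \frac{79}{81} = - \frac{169}{3564} \approx -0.047419$)
$z = - \frac{280}{141}$ ($z = - 4 \left(- \frac{140}{-282}\right) = - 4 \left(\left(-140\right) \left(- \frac{1}{282}\right)\right) = \left(-4\right) \frac{70}{141} = - \frac{280}{141} \approx -1.9858$)
$\sqrt{z + \left(\frac{92}{-179} + \frac{99}{S}\right)} = \sqrt{- \frac{280}{141} + \left(\frac{92}{-179} + \frac{99}{- \frac{169}{3564}}\right)} = \sqrt{- \frac{280}{141} + \left(92 \left(- \frac{1}{179}\right) + 99 \left(- \frac{3564}{169}\right)\right)} = \sqrt{- \frac{280}{141} - \frac{63173192}{30251}} = \sqrt{- \frac{8915890352}{4265391}} = \frac{4 i \sqrt{14064259787133}}{328107}$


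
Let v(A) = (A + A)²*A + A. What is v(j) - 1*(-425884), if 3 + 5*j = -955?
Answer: -3463660098/125 ≈ -2.7709e+7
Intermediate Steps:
j = -958/5 (j = -⅗ + (⅕)*(-955) = -⅗ - 191 = -958/5 ≈ -191.60)
v(A) = A + 4*A³ (v(A) = (2*A)²*A + A = (4*A²)*A + A = 4*A³ + A = A + 4*A³)
v(j) - 1*(-425884) = (-958/5 + 4*(-958/5)³) - 1*(-425884) = (-958/5 + 4*(-879217912/125)) + 425884 = (-958/5 - 3516871648/125) + 425884 = -3516895598/125 + 425884 = -3463660098/125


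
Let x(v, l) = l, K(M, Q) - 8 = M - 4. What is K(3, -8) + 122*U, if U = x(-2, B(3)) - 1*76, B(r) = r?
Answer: -8899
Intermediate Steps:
K(M, Q) = 4 + M (K(M, Q) = 8 + (M - 4) = 8 + (-4 + M) = 4 + M)
U = -73 (U = 3 - 1*76 = 3 - 76 = -73)
K(3, -8) + 122*U = (4 + 3) + 122*(-73) = 7 - 8906 = -8899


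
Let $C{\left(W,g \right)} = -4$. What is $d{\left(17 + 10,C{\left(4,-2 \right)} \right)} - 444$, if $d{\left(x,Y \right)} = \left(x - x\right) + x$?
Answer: $-417$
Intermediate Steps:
$d{\left(x,Y \right)} = x$ ($d{\left(x,Y \right)} = 0 + x = x$)
$d{\left(17 + 10,C{\left(4,-2 \right)} \right)} - 444 = \left(17 + 10\right) - 444 = 27 - 444 = -417$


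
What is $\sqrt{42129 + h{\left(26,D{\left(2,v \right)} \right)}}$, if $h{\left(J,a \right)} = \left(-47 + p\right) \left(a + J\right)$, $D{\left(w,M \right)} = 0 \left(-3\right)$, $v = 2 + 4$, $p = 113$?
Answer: $\sqrt{43845} \approx 209.39$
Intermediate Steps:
$v = 6$
$D{\left(w,M \right)} = 0$
$h{\left(J,a \right)} = 66 J + 66 a$ ($h{\left(J,a \right)} = \left(-47 + 113\right) \left(a + J\right) = 66 \left(J + a\right) = 66 J + 66 a$)
$\sqrt{42129 + h{\left(26,D{\left(2,v \right)} \right)}} = \sqrt{42129 + \left(66 \cdot 26 + 66 \cdot 0\right)} = \sqrt{42129 + \left(1716 + 0\right)} = \sqrt{42129 + 1716} = \sqrt{43845}$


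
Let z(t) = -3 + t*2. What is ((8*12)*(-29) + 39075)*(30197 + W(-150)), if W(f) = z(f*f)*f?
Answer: -243852039723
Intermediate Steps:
z(t) = -3 + 2*t
W(f) = f*(-3 + 2*f**2) (W(f) = (-3 + 2*(f*f))*f = (-3 + 2*f**2)*f = f*(-3 + 2*f**2))
((8*12)*(-29) + 39075)*(30197 + W(-150)) = ((8*12)*(-29) + 39075)*(30197 - 150*(-3 + 2*(-150)**2)) = (96*(-29) + 39075)*(30197 - 150*(-3 + 2*22500)) = (-2784 + 39075)*(30197 - 150*(-3 + 45000)) = 36291*(30197 - 150*44997) = 36291*(30197 - 6749550) = 36291*(-6719353) = -243852039723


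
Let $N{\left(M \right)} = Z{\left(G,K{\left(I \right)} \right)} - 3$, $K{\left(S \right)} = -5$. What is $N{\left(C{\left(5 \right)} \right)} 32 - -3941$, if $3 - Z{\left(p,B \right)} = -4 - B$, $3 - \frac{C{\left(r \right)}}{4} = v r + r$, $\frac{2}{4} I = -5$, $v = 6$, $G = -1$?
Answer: $3909$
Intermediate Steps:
$I = -10$ ($I = 2 \left(-5\right) = -10$)
$C{\left(r \right)} = 12 - 28 r$ ($C{\left(r \right)} = 12 - 4 \left(6 r + r\right) = 12 - 4 \cdot 7 r = 12 - 28 r$)
$Z{\left(p,B \right)} = 7 + B$ ($Z{\left(p,B \right)} = 3 - \left(-4 - B\right) = 3 + \left(4 + B\right) = 7 + B$)
$N{\left(M \right)} = -1$ ($N{\left(M \right)} = \left(7 - 5\right) - 3 = 2 - 3 = -1$)
$N{\left(C{\left(5 \right)} \right)} 32 - -3941 = \left(-1\right) 32 - -3941 = -32 + 3941 = 3909$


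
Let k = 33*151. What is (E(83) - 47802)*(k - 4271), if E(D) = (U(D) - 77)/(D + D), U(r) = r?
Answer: -2824904856/83 ≈ -3.4035e+7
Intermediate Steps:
E(D) = (-77 + D)/(2*D) (E(D) = (D - 77)/(D + D) = (-77 + D)/((2*D)) = (-77 + D)*(1/(2*D)) = (-77 + D)/(2*D))
k = 4983
(E(83) - 47802)*(k - 4271) = ((½)*(-77 + 83)/83 - 47802)*(4983 - 4271) = ((½)*(1/83)*6 - 47802)*712 = (3/83 - 47802)*712 = -3967563/83*712 = -2824904856/83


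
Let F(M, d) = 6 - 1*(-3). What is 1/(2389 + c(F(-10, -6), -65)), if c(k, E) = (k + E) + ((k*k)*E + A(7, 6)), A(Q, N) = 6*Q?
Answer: -1/2890 ≈ -0.00034602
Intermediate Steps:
F(M, d) = 9 (F(M, d) = 6 + 3 = 9)
c(k, E) = 42 + E + k + E*k² (c(k, E) = (k + E) + ((k*k)*E + 6*7) = (E + k) + (k²*E + 42) = (E + k) + (E*k² + 42) = (E + k) + (42 + E*k²) = 42 + E + k + E*k²)
1/(2389 + c(F(-10, -6), -65)) = 1/(2389 + (42 - 65 + 9 - 65*9²)) = 1/(2389 + (42 - 65 + 9 - 65*81)) = 1/(2389 + (42 - 65 + 9 - 5265)) = 1/(2389 - 5279) = 1/(-2890) = -1/2890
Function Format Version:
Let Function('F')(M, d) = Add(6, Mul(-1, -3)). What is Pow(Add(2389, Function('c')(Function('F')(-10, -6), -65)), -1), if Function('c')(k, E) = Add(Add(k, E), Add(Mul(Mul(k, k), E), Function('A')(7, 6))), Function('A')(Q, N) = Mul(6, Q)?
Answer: Rational(-1, 2890) ≈ -0.00034602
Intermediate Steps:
Function('F')(M, d) = 9 (Function('F')(M, d) = Add(6, 3) = 9)
Function('c')(k, E) = Add(42, E, k, Mul(E, Pow(k, 2))) (Function('c')(k, E) = Add(Add(k, E), Add(Mul(Mul(k, k), E), Mul(6, 7))) = Add(Add(E, k), Add(Mul(Pow(k, 2), E), 42)) = Add(Add(E, k), Add(Mul(E, Pow(k, 2)), 42)) = Add(Add(E, k), Add(42, Mul(E, Pow(k, 2)))) = Add(42, E, k, Mul(E, Pow(k, 2))))
Pow(Add(2389, Function('c')(Function('F')(-10, -6), -65)), -1) = Pow(Add(2389, Add(42, -65, 9, Mul(-65, Pow(9, 2)))), -1) = Pow(Add(2389, Add(42, -65, 9, Mul(-65, 81))), -1) = Pow(Add(2389, Add(42, -65, 9, -5265)), -1) = Pow(Add(2389, -5279), -1) = Pow(-2890, -1) = Rational(-1, 2890)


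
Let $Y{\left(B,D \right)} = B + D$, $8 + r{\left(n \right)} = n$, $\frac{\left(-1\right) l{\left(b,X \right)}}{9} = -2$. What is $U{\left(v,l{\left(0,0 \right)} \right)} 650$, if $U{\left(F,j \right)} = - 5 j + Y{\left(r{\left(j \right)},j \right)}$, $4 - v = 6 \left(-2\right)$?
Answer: $-40300$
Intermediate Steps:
$l{\left(b,X \right)} = 18$ ($l{\left(b,X \right)} = \left(-9\right) \left(-2\right) = 18$)
$r{\left(n \right)} = -8 + n$
$v = 16$ ($v = 4 - 6 \left(-2\right) = 4 - -12 = 4 + 12 = 16$)
$U{\left(F,j \right)} = -8 - 3 j$ ($U{\left(F,j \right)} = - 5 j + \left(\left(-8 + j\right) + j\right) = - 5 j + \left(-8 + 2 j\right) = -8 - 3 j$)
$U{\left(v,l{\left(0,0 \right)} \right)} 650 = \left(-8 - 54\right) 650 = \left(-62\right) 650 = -40300$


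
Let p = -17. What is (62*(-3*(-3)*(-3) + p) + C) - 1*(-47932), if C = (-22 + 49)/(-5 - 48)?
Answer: 2395785/53 ≈ 45204.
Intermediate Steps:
C = -27/53 (C = 27/(-53) = 27*(-1/53) = -27/53 ≈ -0.50943)
(62*(-3*(-3)*(-3) + p) + C) - 1*(-47932) = (62*(-3*(-3)*(-3) - 17) - 27/53) - 1*(-47932) = (62*(9*(-3) - 17) - 27/53) + 47932 = (62*(-27 - 17) - 27/53) + 47932 = (62*(-44) - 27/53) + 47932 = (-2728 - 27/53) + 47932 = -144611/53 + 47932 = 2395785/53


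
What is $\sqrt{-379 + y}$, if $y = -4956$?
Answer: $i \sqrt{5335} \approx 73.041 i$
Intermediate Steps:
$\sqrt{-379 + y} = \sqrt{-379 - 4956} = \sqrt{-5335} = i \sqrt{5335}$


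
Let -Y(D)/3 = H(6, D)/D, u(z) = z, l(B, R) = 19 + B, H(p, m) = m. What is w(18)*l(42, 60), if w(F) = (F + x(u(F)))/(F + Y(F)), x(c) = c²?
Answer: 6954/5 ≈ 1390.8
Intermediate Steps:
Y(D) = -3 (Y(D) = -3*D/D = -3*1 = -3)
w(F) = (F + F²)/(-3 + F) (w(F) = (F + F²)/(F - 3) = (F + F²)/(-3 + F))
w(18)*l(42, 60) = (18*(1 + 18)/(-3 + 18))*(19 + 42) = (18*19/15)*61 = (18*(1/15)*19)*61 = (114/5)*61 = 6954/5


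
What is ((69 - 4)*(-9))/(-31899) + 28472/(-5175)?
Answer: -301733651/55025775 ≈ -5.4835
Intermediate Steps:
((69 - 4)*(-9))/(-31899) + 28472/(-5175) = (65*(-9))*(-1/31899) + 28472*(-1/5175) = -585*(-1/31899) - 28472/5175 = 195/10633 - 28472/5175 = -301733651/55025775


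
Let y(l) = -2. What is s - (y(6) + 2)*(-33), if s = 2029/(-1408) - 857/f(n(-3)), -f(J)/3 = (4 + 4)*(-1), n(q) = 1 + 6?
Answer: -156919/4224 ≈ -37.149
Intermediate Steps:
n(q) = 7
f(J) = 24 (f(J) = -3*(4 + 4)*(-1) = -24*(-1) = -3*(-8) = 24)
s = -156919/4224 (s = 2029/(-1408) - 857/24 = 2029*(-1/1408) - 857*1/24 = -2029/1408 - 857/24 = -156919/4224 ≈ -37.149)
s - (y(6) + 2)*(-33) = -156919/4224 - (-2 + 2)*(-33) = -156919/4224 - 0*(-33) = -156919/4224 - 1*0 = -156919/4224 + 0 = -156919/4224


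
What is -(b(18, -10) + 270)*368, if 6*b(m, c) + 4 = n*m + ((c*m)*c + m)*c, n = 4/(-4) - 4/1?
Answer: 3064336/3 ≈ 1.0214e+6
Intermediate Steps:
n = -5 (n = 4*(-¼) - 4*1 = -1 - 4 = -5)
b(m, c) = -⅔ - 5*m/6 + c*(m + m*c²)/6 (b(m, c) = -⅔ + (-5*m + ((c*m)*c + m)*c)/6 = -⅔ + (-5*m + (m*c² + m)*c)/6 = -⅔ + (-5*m + (m + m*c²)*c)/6 = -⅔ + (-5*m + c*(m + m*c²))/6 = -⅔ + (-5*m/6 + c*(m + m*c²)/6) = -⅔ - 5*m/6 + c*(m + m*c²)/6)
-(b(18, -10) + 270)*368 = -((-⅔ - ⅚*18 + (⅙)*(-10)*18 + (⅙)*18*(-10)³) + 270)*368 = -((-⅔ - 15 - 30 + (⅙)*18*(-1000)) + 270)*368 = -((-⅔ - 15 - 30 - 3000) + 270)*368 = -(-9137/3 + 270)*368 = -(-8327)*368/3 = -1*(-3064336/3) = 3064336/3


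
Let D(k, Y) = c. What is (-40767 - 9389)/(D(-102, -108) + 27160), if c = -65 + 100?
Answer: -50156/27195 ≈ -1.8443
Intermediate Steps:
c = 35
D(k, Y) = 35
(-40767 - 9389)/(D(-102, -108) + 27160) = (-40767 - 9389)/(35 + 27160) = -50156/27195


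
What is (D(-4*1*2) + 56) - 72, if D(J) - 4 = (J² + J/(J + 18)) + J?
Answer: 216/5 ≈ 43.200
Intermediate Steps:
D(J) = 4 + J + J² + J/(18 + J) (D(J) = 4 + ((J² + J/(J + 18)) + J) = 4 + ((J² + J/(18 + J)) + J) = 4 + (J + J² + J/(18 + J)) = 4 + J + J² + J/(18 + J))
(D(-4*1*2) + 56) - 72 = ((72 + (-4*1*2)³ + 19*(-4*1*2)² + 23*(-4*1*2))/(18 - 4*1*2) + 56) - 72 = ((72 + (-4*2)³ + 19*(-4*2)² + 23*(-4*2))/(18 - 4*2) + 56) - 72 = ((72 + (-8)³ + 19*(-8)² + 23*(-8))/(18 - 8) + 56) - 72 = ((72 - 512 + 19*64 - 184)/10 + 56) - 72 = ((72 - 512 + 1216 - 184)/10 + 56) - 72 = ((⅒)*592 + 56) - 72 = (296/5 + 56) - 72 = 576/5 - 72 = 216/5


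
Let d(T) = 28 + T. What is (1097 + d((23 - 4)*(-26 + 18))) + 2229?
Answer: 3202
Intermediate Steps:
(1097 + d((23 - 4)*(-26 + 18))) + 2229 = (1097 + (28 + (23 - 4)*(-26 + 18))) + 2229 = (1097 + (28 + 19*(-8))) + 2229 = (1097 + (28 - 152)) + 2229 = (1097 - 124) + 2229 = 973 + 2229 = 3202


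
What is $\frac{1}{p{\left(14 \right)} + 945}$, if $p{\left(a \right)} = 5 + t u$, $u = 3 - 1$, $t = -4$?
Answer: $\frac{1}{942} \approx 0.0010616$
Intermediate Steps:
$u = 2$
$p{\left(a \right)} = -3$ ($p{\left(a \right)} = 5 - 8 = -3$)
$\frac{1}{p{\left(14 \right)} + 945} = \frac{1}{-3 + 945} = \frac{1}{942}$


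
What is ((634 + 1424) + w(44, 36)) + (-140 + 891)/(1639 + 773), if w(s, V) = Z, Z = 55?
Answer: 5097307/2412 ≈ 2113.3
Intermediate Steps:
w(s, V) = 55
((634 + 1424) + w(44, 36)) + (-140 + 891)/(1639 + 773) = ((634 + 1424) + 55) + (-140 + 891)/(1639 + 773) = (2058 + 55) + 751/2412 = 2113 + 751*(1/2412) = 2113 + 751/2412 = 5097307/2412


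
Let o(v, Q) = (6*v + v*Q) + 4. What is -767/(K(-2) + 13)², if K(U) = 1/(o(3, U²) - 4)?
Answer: -690300/152881 ≈ -4.5153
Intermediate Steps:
o(v, Q) = 4 + 6*v + Q*v (o(v, Q) = (6*v + Q*v) + 4 = 4 + 6*v + Q*v)
K(U) = 1/(18 + 3*U²) (K(U) = 1/((4 + 6*3 + U²*3) - 4) = 1/((4 + 18 + 3*U²) - 4) = 1/((22 + 3*U²) - 4) = 1/(18 + 3*U²))
-767/(K(-2) + 13)² = -767/(1/(3*(6 + (-2)²)) + 13)² = -767/(1/(3*(6 + 4)) + 13)² = -767/((⅓)/10 + 13)² = -767/((⅓)*(⅒) + 13)² = -767/(1/30 + 13)² = -767/((391/30)²) = -767/152881/900 = -767*900/152881 = -690300/152881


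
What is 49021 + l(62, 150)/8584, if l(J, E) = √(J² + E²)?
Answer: 49021 + √6586/4292 ≈ 49021.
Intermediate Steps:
l(J, E) = √(E² + J²)
49021 + l(62, 150)/8584 = 49021 + √(150² + 62²)/8584 = 49021 + √(22500 + 3844)*(1/8584) = 49021 + √26344*(1/8584) = 49021 + (2*√6586)*(1/8584) = 49021 + √6586/4292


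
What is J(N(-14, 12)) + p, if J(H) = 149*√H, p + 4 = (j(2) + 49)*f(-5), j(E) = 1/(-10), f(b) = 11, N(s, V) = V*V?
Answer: 23219/10 ≈ 2321.9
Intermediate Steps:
N(s, V) = V²
j(E) = -⅒
p = 5339/10 (p = -4 + (-⅒ + 49)*11 = -4 + (489/10)*11 = -4 + 5379/10 = 5339/10 ≈ 533.90)
J(N(-14, 12)) + p = 149*√(12²) + 5339/10 = 149*√144 + 5339/10 = 149*12 + 5339/10 = 1788 + 5339/10 = 23219/10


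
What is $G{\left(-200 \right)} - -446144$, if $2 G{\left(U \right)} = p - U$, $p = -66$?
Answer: $446211$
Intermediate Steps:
$G{\left(U \right)} = -33 - \frac{U}{2}$ ($G{\left(U \right)} = \frac{-66 - U}{2} = -33 - \frac{U}{2}$)
$G{\left(-200 \right)} - -446144 = \left(-33 - -100\right) - -446144 = \left(-33 + 100\right) + 446144 = 67 + 446144 = 446211$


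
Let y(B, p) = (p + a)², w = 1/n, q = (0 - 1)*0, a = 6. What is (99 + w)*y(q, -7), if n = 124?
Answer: 12277/124 ≈ 99.008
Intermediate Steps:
q = 0 (q = -1*0 = 0)
w = 1/124 ≈ 0.0080645
y(B, p) = (6 + p)² (y(B, p) = (p + 6)² = (6 + p)²)
(99 + w)*y(q, -7) = (99 + 1/124)*(6 - 7)² = (12277/124)*(-1)² = (12277/124)*1 = 12277/124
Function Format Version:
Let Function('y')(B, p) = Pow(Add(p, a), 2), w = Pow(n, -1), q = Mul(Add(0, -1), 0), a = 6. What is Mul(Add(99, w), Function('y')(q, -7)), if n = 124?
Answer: Rational(12277, 124) ≈ 99.008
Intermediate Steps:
q = 0 (q = Mul(-1, 0) = 0)
w = Rational(1, 124) (w = Pow(124, -1) = Rational(1, 124) ≈ 0.0080645)
Function('y')(B, p) = Pow(Add(6, p), 2) (Function('y')(B, p) = Pow(Add(p, 6), 2) = Pow(Add(6, p), 2))
Mul(Add(99, w), Function('y')(q, -7)) = Mul(Add(99, Rational(1, 124)), Pow(Add(6, -7), 2)) = Mul(Rational(12277, 124), Pow(-1, 2)) = Mul(Rational(12277, 124), 1) = Rational(12277, 124)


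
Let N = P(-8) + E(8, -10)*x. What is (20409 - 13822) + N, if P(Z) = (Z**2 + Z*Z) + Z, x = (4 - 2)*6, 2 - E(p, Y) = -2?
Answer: 6755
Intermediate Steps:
E(p, Y) = 4 (E(p, Y) = 2 - 1*(-2) = 2 + 2 = 4)
x = 12 (x = 2*6 = 12)
P(Z) = Z + 2*Z**2 (P(Z) = (Z**2 + Z**2) + Z = 2*Z**2 + Z = Z + 2*Z**2)
N = 168 (N = -8*(1 + 2*(-8)) + 4*12 = -8*(1 - 16) + 48 = -8*(-15) + 48 = 120 + 48 = 168)
(20409 - 13822) + N = (20409 - 13822) + 168 = 6587 + 168 = 6755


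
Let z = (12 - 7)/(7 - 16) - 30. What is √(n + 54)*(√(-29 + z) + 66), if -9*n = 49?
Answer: 2*√437*(99 + I*√134)/9 ≈ 459.9 + 53.775*I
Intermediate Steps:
n = -49/9 (n = -⅑*49 = -49/9 ≈ -5.4444)
z = -275/9 (z = 5/(-9) - 30 = 5*(-⅑) - 30 = -5/9 - 30 = -275/9 ≈ -30.556)
√(n + 54)*(√(-29 + z) + 66) = √(-49/9 + 54)*(√(-29 - 275/9) + 66) = √(437/9)*(√(-536/9) + 66) = (√437/3)*(2*I*√134/3 + 66) = (√437/3)*(66 + 2*I*√134/3) = √437*(66 + 2*I*√134/3)/3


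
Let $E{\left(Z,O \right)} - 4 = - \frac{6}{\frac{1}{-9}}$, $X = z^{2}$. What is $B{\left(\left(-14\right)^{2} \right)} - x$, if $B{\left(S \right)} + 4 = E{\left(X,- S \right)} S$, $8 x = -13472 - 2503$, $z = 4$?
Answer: $\frac{106887}{8} \approx 13361.0$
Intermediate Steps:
$X = 16$ ($X = 4^{2} = 16$)
$x = - \frac{15975}{8}$ ($x = \frac{-13472 - 2503}{8} = \frac{1}{8} \left(-15975\right) = - \frac{15975}{8} \approx -1996.9$)
$E{\left(Z,O \right)} = 58$ ($E{\left(Z,O \right)} = 4 - \frac{6}{\frac{1}{-9}} = 4 - \frac{6}{- \frac{1}{9}} = 4 - -54 = 4 + 54 = 58$)
$B{\left(S \right)} = -4 + 58 S$
$B{\left(\left(-14\right)^{2} \right)} - x = \left(-4 + 58 \left(-14\right)^{2}\right) - - \frac{15975}{8} = \left(-4 + 58 \cdot 196\right) + \frac{15975}{8} = \left(-4 + 11368\right) + \frac{15975}{8} = 11364 + \frac{15975}{8} = \frac{106887}{8}$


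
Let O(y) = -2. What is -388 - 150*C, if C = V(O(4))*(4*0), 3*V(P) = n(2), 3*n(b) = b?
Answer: -388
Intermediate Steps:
n(b) = b/3
V(P) = 2/9 (V(P) = ((⅓)*2)/3 = (⅓)*(⅔) = 2/9)
C = 0 (C = 2*(4*0)/9 = (2/9)*0 = 0)
-388 - 150*C = -388 - 150*0 = -388 + 0 = -388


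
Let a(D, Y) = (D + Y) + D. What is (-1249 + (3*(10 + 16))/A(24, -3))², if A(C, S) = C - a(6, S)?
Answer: 38675961/25 ≈ 1.5470e+6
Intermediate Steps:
a(D, Y) = Y + 2*D
A(C, S) = -12 + C - S (A(C, S) = C - (S + 2*6) = C - (S + 12) = C - (12 + S) = C + (-12 - S) = -12 + C - S)
(-1249 + (3*(10 + 16))/A(24, -3))² = (-1249 + (3*(10 + 16))/(-12 + 24 - 1*(-3)))² = (-1249 + (3*26)/(-12 + 24 + 3))² = (-1249 + 78/15)² = (-1249 + 78*(1/15))² = (-1249 + 26/5)² = (-6219/5)² = 38675961/25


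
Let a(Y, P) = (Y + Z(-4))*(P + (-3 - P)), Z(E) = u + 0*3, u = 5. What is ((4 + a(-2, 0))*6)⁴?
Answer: 810000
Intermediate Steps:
Z(E) = 5 (Z(E) = 5 + 0*3 = 5 + 0 = 5)
a(Y, P) = -15 - 3*Y (a(Y, P) = (Y + 5)*(P + (-3 - P)) = (5 + Y)*(-3) = -15 - 3*Y)
((4 + a(-2, 0))*6)⁴ = ((4 + (-15 - 3*(-2)))*6)⁴ = ((4 + (-15 + 6))*6)⁴ = ((4 - 9)*6)⁴ = (-5*6)⁴ = (-30)⁴ = 810000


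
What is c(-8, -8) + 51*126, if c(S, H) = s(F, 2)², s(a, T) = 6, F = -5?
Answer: 6462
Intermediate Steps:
c(S, H) = 36 (c(S, H) = 6² = 36)
c(-8, -8) + 51*126 = 36 + 51*126 = 36 + 6426 = 6462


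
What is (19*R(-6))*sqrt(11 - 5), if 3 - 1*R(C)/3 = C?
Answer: 513*sqrt(6) ≈ 1256.6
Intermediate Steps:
R(C) = 9 - 3*C
(19*R(-6))*sqrt(11 - 5) = (19*(9 - 3*(-6)))*sqrt(11 - 5) = (19*(9 + 18))*sqrt(6) = (19*27)*sqrt(6) = 513*sqrt(6)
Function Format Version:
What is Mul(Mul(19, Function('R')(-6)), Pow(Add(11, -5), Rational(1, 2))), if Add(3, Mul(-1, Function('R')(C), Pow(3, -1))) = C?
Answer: Mul(513, Pow(6, Rational(1, 2))) ≈ 1256.6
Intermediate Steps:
Function('R')(C) = Add(9, Mul(-3, C))
Mul(Mul(19, Function('R')(-6)), Pow(Add(11, -5), Rational(1, 2))) = Mul(Mul(19, Add(9, Mul(-3, -6))), Pow(Add(11, -5), Rational(1, 2))) = Mul(Mul(19, Add(9, 18)), Pow(6, Rational(1, 2))) = Mul(Mul(19, 27), Pow(6, Rational(1, 2))) = Mul(513, Pow(6, Rational(1, 2)))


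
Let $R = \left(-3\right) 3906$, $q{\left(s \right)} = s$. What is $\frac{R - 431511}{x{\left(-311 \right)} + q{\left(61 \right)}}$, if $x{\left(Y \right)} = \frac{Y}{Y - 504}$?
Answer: $- \frac{361231635}{50026} \approx -7220.9$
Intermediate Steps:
$x{\left(Y \right)} = \frac{Y}{-504 + Y}$
$R = -11718$
$\frac{R - 431511}{x{\left(-311 \right)} + q{\left(61 \right)}} = \frac{-11718 - 431511}{- \frac{311}{-504 - 311} + 61} = - \frac{443229}{- \frac{311}{-815} + 61} = - \frac{443229}{\left(-311\right) \left(- \frac{1}{815}\right) + 61} = - \frac{443229}{\frac{311}{815} + 61} = - \frac{443229}{\frac{50026}{815}} = \left(-443229\right) \frac{815}{50026} = - \frac{361231635}{50026}$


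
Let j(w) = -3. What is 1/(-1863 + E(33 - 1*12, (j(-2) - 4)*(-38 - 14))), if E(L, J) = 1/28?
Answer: -28/52163 ≈ -0.00053678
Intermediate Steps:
E(L, J) = 1/28
1/(-1863 + E(33 - 1*12, (j(-2) - 4)*(-38 - 14))) = 1/(-1863 + 1/28) = 1/(-52163/28) = -28/52163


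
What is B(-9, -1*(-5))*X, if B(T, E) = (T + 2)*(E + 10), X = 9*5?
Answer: -4725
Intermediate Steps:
X = 45
B(T, E) = (2 + T)*(10 + E)
B(-9, -1*(-5))*X = (20 + 2*(-1*(-5)) + 10*(-9) - 1*(-5)*(-9))*45 = (20 + 2*5 - 90 + 5*(-9))*45 = (20 + 10 - 90 - 45)*45 = -105*45 = -4725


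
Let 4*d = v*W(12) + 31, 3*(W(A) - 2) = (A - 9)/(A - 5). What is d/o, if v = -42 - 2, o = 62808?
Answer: -443/1758624 ≈ -0.00025190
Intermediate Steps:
v = -44
W(A) = 2 + (-9 + A)/(3*(-5 + A)) (W(A) = 2 + ((A - 9)/(A - 5))/3 = 2 + ((-9 + A)/(-5 + A))/3 = 2 + (-9 + A)/(3*(-5 + A)))
d = -443/28 (d = (-44*(-39 + 7*12)/(3*(-5 + 12)) + 31)/4 = (-44*(-39 + 84)/(3*7) + 31)/4 = (-44*45/(3*7) + 31)/4 = (-44*15/7 + 31)/4 = (-660/7 + 31)/4 = (¼)*(-443/7) = -443/28 ≈ -15.821)
d/o = -443/28/62808 = -443/28*1/62808 = -443/1758624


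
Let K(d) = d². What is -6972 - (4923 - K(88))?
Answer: -4151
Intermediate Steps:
-6972 - (4923 - K(88)) = -6972 - (4923 - 1*88²) = -6972 - (4923 - 1*7744) = -6972 - (4923 - 7744) = -6972 - 1*(-2821) = -6972 + 2821 = -4151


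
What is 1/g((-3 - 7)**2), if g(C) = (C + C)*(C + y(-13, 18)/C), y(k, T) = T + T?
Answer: 1/20072 ≈ 4.9821e-5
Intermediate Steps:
y(k, T) = 2*T
g(C) = 2*C*(C + 36/C) (g(C) = (C + C)*(C + (2*18)/C) = (2*C)*(C + 36/C) = 2*C*(C + 36/C))
1/g((-3 - 7)**2) = 1/(72 + 2*((-3 - 7)**2)**2) = 1/(72 + 2*((-10)**2)**2) = 1/(72 + 2*100**2) = 1/(72 + 2*10000) = 1/(72 + 20000) = 1/20072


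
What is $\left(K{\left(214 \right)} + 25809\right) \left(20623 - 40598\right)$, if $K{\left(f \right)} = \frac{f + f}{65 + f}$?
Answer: $- \frac{143842751525}{279} \approx -5.1557 \cdot 10^{8}$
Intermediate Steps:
$K{\left(f \right)} = \frac{2 f}{65 + f}$
$\left(K{\left(214 \right)} + 25809\right) \left(20623 - 40598\right) = \left(2 \cdot 214 \frac{1}{65 + 214} + 25809\right) \left(20623 - 40598\right) = \left(2 \cdot 214 \cdot \frac{1}{279} + 25809\right) \left(-19975\right) = \left(\frac{428}{279} + 25809\right) \left(-19975\right) = \frac{7201139}{279} \left(-19975\right) = - \frac{143842751525}{279}$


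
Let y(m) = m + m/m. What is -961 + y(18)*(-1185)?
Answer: -23476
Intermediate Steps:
y(m) = 1 + m (y(m) = m + 1 = 1 + m)
-961 + y(18)*(-1185) = -961 + (1 + 18)*(-1185) = -961 + 19*(-1185) = -961 - 22515 = -23476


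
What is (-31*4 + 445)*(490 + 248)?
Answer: 236898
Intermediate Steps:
(-31*4 + 445)*(490 + 248) = (-124 + 445)*738 = 321*738 = 236898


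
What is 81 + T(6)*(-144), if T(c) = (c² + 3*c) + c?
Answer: -8559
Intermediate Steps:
T(c) = c² + 4*c
81 + T(6)*(-144) = 81 + (6*(4 + 6))*(-144) = 81 + (6*10)*(-144) = 81 + 60*(-144) = 81 - 8640 = -8559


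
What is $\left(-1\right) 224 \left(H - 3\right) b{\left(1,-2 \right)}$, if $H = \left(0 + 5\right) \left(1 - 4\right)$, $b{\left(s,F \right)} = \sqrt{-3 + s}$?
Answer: $4032 i \sqrt{2} \approx 5702.1 i$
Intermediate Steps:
$H = -15$ ($H = 5 \left(-3\right) = -15$)
$\left(-1\right) 224 \left(H - 3\right) b{\left(1,-2 \right)} = \left(-1\right) 224 \left(-15 - 3\right) \sqrt{-3 + 1} = - 224 \left(- 18 \sqrt{-2}\right) = - 224 \left(- 18 i \sqrt{2}\right) = 4032 i \sqrt{2}$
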